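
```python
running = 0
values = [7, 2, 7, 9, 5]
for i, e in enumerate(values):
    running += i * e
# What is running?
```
Trace:
  running=0
  running=0, i=0, e=7
  running=2, i=1, e=2
  running=16, i=2, e=7
  running=43, i=3, e=9
  running=63, i=4, e=5

Final answer: 63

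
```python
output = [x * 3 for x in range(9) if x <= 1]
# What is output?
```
Trace:
  x=0
  x=1
  x=2
  x=3
  x=4
  x=5
  x=6
  x=7
  x=8
  output=[0, 3]

Final answer: [0, 3]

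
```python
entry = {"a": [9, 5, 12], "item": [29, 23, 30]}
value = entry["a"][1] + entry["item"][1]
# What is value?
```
Trace:
  entry={'a': [9, 5, 12], 'item': [29, 23, 30]}
  entry={'a': [9, 5, 12], 'item': [29, 23, 30]}, value=28

Final answer: 28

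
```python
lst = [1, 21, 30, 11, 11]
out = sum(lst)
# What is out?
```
Trace:
  lst=[1, 21, 30, 11, 11]
  lst=[1, 21, 30, 11, 11], out=74

Final answer: 74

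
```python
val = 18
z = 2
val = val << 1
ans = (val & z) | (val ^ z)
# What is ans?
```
Trace:
  val=18
  val=18, z=2
  val=36, z=2
  val=36, z=2, ans=38

Final answer: 38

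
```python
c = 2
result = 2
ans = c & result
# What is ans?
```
Trace:
  c=2
  c=2, result=2
  c=2, result=2, ans=2

Final answer: 2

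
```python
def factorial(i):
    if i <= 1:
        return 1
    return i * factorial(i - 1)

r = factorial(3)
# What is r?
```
Call trace:
factorial(i=3)
  factorial(i=2)
    factorial(i=1)
    -> return 1
  -> return 2
-> return 6

Final answer: 6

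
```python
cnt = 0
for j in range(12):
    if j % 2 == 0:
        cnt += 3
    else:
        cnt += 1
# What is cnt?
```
Trace:
  cnt=0
  cnt=3, j=0
  cnt=4, j=1
  cnt=7, j=2
  cnt=8, j=3
  cnt=11, j=4
  cnt=12, j=5
  cnt=15, j=6
  cnt=16, j=7
  cnt=19, j=8
  cnt=20, j=9
  cnt=23, j=10
  cnt=24, j=11

Final answer: 24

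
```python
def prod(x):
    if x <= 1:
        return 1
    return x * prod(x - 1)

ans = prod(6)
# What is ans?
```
Call trace:
prod(x=6)
  prod(x=5)
    prod(x=4)
      prod(x=3)
        prod(x=2)
          prod(x=1)
          -> return 1
        -> return 2
      -> return 6
    -> return 24
  -> return 120
-> return 720

Final answer: 720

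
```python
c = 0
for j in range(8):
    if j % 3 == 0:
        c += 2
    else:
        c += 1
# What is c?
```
Trace:
  c=0
  c=2, j=0
  c=3, j=1
  c=4, j=2
  c=6, j=3
  c=7, j=4
  c=8, j=5
  c=10, j=6
  c=11, j=7

Final answer: 11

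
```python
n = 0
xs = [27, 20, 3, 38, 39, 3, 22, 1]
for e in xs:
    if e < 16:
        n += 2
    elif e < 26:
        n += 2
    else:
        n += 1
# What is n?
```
Trace:
  n=0
  n=1, e=27
  n=3, e=20
  n=5, e=3
  n=6, e=38
  n=7, e=39
  n=9, e=3
  n=11, e=22
  n=13, e=1

Final answer: 13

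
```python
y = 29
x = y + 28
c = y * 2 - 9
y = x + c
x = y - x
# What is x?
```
Trace:
  y=29
  y=29, x=57
  y=29, x=57, c=49
  y=106, x=57, c=49
  y=106, x=49, c=49

Final answer: 49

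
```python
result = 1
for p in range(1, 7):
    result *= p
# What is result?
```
Trace:
  result=1
  result=1, p=1
  result=2, p=2
  result=6, p=3
  result=24, p=4
  result=120, p=5
  result=720, p=6

Final answer: 720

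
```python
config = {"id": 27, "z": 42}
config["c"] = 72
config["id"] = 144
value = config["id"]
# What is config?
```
Trace:
  config={'id': 27, 'z': 42}
  config={'id': 27, 'z': 42, 'c': 72}
  config={'id': 144, 'z': 42, 'c': 72}
  config={'id': 144, 'z': 42, 'c': 72}, value=144

Final answer: {'id': 144, 'z': 42, 'c': 72}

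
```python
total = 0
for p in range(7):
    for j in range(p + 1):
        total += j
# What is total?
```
Trace:
  total=0
  total=0, p=0, j=0
  total=0, p=1, j=0
  total=1, p=1, j=1
  total=1, p=2, j=0
  total=2, p=2, j=1
  total=4, p=2, j=2
  total=4, p=3, j=0
  total=5, p=3, j=1
  total=7, p=3, j=2
  total=10, p=3, j=3
  total=10, p=4, j=0
  total=11, p=4, j=1
  total=13, p=4, j=2
  total=16, p=4, j=3
  total=20, p=4, j=4
  total=20, p=5, j=0
  total=21, p=5, j=1
  total=23, p=5, j=2
  total=26, p=5, j=3
  total=30, p=5, j=4
  total=35, p=5, j=5
  total=35, p=6, j=0
  total=36, p=6, j=1
  total=38, p=6, j=2
  total=41, p=6, j=3
  total=45, p=6, j=4
  total=50, p=6, j=5
  total=56, p=6, j=6

Final answer: 56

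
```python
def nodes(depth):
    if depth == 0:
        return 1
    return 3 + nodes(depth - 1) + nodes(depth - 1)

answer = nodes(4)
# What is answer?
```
Call trace (a repeated sub-call is expanded the first time; later identical calls just restate its return value):
nodes(depth=4)
  nodes(depth=3)
    nodes(depth=2)
      nodes(depth=1)
        nodes(depth=0)
        -> return 1
        nodes(depth=0)
        -> return 1
      -> return 5
      nodes(depth=1) -> return 5  (same call as traced above)
    -> return 13
    nodes(depth=2) -> return 13  (same call as traced above)
  -> return 29
  nodes(depth=3) -> return 29  (same call as traced above)
-> return 61

Final answer: 61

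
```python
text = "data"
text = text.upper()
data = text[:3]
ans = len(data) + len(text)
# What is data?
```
Trace:
  text='data'
  text='DATA'
  text='DATA', data='DAT'
  text='DATA', data='DAT', ans=7

Final answer: 'DAT'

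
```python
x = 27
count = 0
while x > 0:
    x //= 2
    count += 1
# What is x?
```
Trace:
  x=27
  x=27, count=0
  x=13, count=1
  x=6, count=2
  x=3, count=3
  x=1, count=4
  x=0, count=5

Final answer: 0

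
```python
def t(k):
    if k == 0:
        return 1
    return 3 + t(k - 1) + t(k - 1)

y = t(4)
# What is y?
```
Call trace (a repeated sub-call is expanded the first time; later identical calls just restate its return value):
t(k=4)
  t(k=3)
    t(k=2)
      t(k=1)
        t(k=0)
        -> return 1
        t(k=0)
        -> return 1
      -> return 5
      t(k=1) -> return 5  (same call as traced above)
    -> return 13
    t(k=2) -> return 13  (same call as traced above)
  -> return 29
  t(k=3) -> return 29  (same call as traced above)
-> return 61

Final answer: 61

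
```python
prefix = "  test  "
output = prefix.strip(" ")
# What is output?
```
Trace:
  prefix='  test  '
  prefix='  test  ', output='test'

Final answer: 'test'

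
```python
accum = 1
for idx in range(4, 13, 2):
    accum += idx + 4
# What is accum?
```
Trace:
  accum=1
  accum=9, idx=4
  accum=19, idx=6
  accum=31, idx=8
  accum=45, idx=10
  accum=61, idx=12

Final answer: 61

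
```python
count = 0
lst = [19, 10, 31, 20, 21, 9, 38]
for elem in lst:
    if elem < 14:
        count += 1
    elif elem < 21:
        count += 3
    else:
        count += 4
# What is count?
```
Trace:
  count=0
  count=3, elem=19
  count=4, elem=10
  count=8, elem=31
  count=11, elem=20
  count=15, elem=21
  count=16, elem=9
  count=20, elem=38

Final answer: 20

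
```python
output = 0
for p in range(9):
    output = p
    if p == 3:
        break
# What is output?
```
Trace:
  output=0
  output=0, p=0
  output=1, p=1
  output=2, p=2
  output=3, p=3

Final answer: 3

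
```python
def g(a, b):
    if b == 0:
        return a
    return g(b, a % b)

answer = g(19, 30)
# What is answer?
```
Call trace:
g(a=19, b=30)
  g(a=30, b=19)
    g(a=19, b=11)
      g(a=11, b=8)
        g(a=8, b=3)
          g(a=3, b=2)
            g(a=2, b=1)
              g(a=1, b=0)
              -> return 1
            -> return 1
          -> return 1
        -> return 1
      -> return 1
    -> return 1
  -> return 1
-> return 1

Final answer: 1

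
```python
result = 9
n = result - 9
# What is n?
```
Trace:
  result=9
  result=9, n=0

Final answer: 0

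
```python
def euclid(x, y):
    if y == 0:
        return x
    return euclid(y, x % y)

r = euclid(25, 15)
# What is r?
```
Call trace:
euclid(x=25, y=15)
  euclid(x=15, y=10)
    euclid(x=10, y=5)
      euclid(x=5, y=0)
      -> return 5
    -> return 5
  -> return 5
-> return 5

Final answer: 5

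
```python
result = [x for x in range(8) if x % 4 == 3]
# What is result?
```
Trace:
  x=0
  x=1
  x=2
  x=3
  x=4
  x=5
  x=6
  x=7
  result=[3, 7]

Final answer: [3, 7]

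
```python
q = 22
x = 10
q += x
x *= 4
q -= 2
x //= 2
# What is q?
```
Trace:
  q=22
  q=22, x=10
  q=32, x=10
  q=32, x=40
  q=30, x=40
  q=30, x=20

Final answer: 30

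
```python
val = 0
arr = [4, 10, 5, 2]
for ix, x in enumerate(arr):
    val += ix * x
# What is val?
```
Trace:
  val=0
  val=0, ix=0, x=4
  val=10, ix=1, x=10
  val=20, ix=2, x=5
  val=26, ix=3, x=2

Final answer: 26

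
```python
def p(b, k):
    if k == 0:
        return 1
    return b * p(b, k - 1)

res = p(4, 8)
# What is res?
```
Call trace:
p(b=4, k=8)
  p(b=4, k=7)
    p(b=4, k=6)
      p(b=4, k=5)
        p(b=4, k=4)
          p(b=4, k=3)
            p(b=4, k=2)
              p(b=4, k=1)
                p(b=4, k=0)
                -> return 1
              -> return 4
            -> return 16
          -> return 64
        -> return 256
      -> return 1024
    -> return 4096
  -> return 16384
-> return 65536

Final answer: 65536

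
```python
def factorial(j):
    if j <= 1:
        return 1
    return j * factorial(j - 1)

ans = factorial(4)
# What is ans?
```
Call trace:
factorial(j=4)
  factorial(j=3)
    factorial(j=2)
      factorial(j=1)
      -> return 1
    -> return 2
  -> return 6
-> return 24

Final answer: 24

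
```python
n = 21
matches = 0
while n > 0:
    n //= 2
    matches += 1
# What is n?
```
Trace:
  n=21
  n=21, matches=0
  n=10, matches=1
  n=5, matches=2
  n=2, matches=3
  n=1, matches=4
  n=0, matches=5

Final answer: 0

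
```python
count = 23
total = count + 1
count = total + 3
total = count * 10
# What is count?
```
Trace:
  count=23
  count=23, total=24
  count=27, total=24
  count=27, total=270

Final answer: 27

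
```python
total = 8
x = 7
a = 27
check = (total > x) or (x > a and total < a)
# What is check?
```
Trace:
  total=8
  total=8, x=7
  total=8, x=7, a=27
  total=8, x=7, a=27, check=True

Final answer: True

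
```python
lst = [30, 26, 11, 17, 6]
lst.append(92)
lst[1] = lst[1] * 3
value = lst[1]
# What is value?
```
Trace:
  lst=[30, 26, 11, 17, 6]
  lst=[30, 26, 11, 17, 6, 92]
  lst=[30, 78, 11, 17, 6, 92]
  lst=[30, 78, 11, 17, 6, 92], value=78

Final answer: 78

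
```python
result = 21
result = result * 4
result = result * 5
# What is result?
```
Trace:
  result=21
  result=84
  result=420

Final answer: 420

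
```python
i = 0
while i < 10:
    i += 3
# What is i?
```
Trace:
  i=0
  i=3
  i=6
  i=9
  i=12

Final answer: 12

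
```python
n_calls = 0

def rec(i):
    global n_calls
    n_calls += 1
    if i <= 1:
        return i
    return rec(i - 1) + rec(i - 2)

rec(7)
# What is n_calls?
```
Call trace (a repeated sub-call is expanded the first time; later identical calls just restate its return value):
rec(i=7)
  rec(i=6)
    rec(i=5)
      rec(i=4)
        rec(i=3)
          rec(i=2)
            rec(i=1)
            -> return 1
            rec(i=0)
            -> return 0
          -> return 1
          rec(i=1)
          -> return 1
        -> return 2
        rec(i=2) -> return 1  (same call as traced above)
      -> return 3
      rec(i=3) -> return 2  (same call as traced above)
    -> return 5
    rec(i=4) -> return 3  (same call as traced above)
  -> return 8
  rec(i=5) -> return 5  (same call as traced above)
-> return 13

n_calls is incremented once per call, so count the calls in each subtree. Let C(i) = number of calls made by rec(i).
C(0) = C(1) = 1 (base case, no recursion); C(i) = 1 + C(i - 1) + C(i - 2) otherwise.
C(2) = 1 + C(1) + C(0) = 1 + 1 + 1 = 3
C(3) = 1 + C(2) + C(1) = 1 + 3 + 1 = 5
C(4) = 1 + C(3) + C(2) = 1 + 5 + 3 = 9
C(5) = 1 + C(4) + C(3) = 1 + 9 + 5 = 15
C(6) = 1 + C(5) + C(4) = 1 + 15 + 9 = 25
C(7) = 1 + C(6) + C(5) = 1 + 25 + 15 = 41
n_calls = C(7) = 41

Final answer: 41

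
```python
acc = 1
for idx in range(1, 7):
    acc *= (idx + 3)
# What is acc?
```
Trace:
  acc=1
  acc=4, idx=1
  acc=20, idx=2
  acc=120, idx=3
  acc=840, idx=4
  acc=6720, idx=5
  acc=60480, idx=6

Final answer: 60480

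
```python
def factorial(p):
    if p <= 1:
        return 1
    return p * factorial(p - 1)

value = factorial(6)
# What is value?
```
Call trace:
factorial(p=6)
  factorial(p=5)
    factorial(p=4)
      factorial(p=3)
        factorial(p=2)
          factorial(p=1)
          -> return 1
        -> return 2
      -> return 6
    -> return 24
  -> return 120
-> return 720

Final answer: 720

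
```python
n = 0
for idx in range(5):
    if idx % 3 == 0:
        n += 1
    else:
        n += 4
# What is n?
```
Trace:
  n=0
  n=1, idx=0
  n=5, idx=1
  n=9, idx=2
  n=10, idx=3
  n=14, idx=4

Final answer: 14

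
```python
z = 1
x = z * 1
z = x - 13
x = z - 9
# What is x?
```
Trace:
  z=1
  z=1, x=1
  z=-12, x=1
  z=-12, x=-21

Final answer: -21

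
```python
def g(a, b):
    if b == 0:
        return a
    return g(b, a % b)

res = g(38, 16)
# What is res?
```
Call trace:
g(a=38, b=16)
  g(a=16, b=6)
    g(a=6, b=4)
      g(a=4, b=2)
        g(a=2, b=0)
        -> return 2
      -> return 2
    -> return 2
  -> return 2
-> return 2

Final answer: 2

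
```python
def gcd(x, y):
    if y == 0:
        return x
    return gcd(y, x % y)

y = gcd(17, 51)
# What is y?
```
Call trace:
gcd(x=17, y=51)
  gcd(x=51, y=17)
    gcd(x=17, y=0)
    -> return 17
  -> return 17
-> return 17

Final answer: 17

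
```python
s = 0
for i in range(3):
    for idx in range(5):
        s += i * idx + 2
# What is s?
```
Trace:
  s=0
  s=2, i=0, idx=0
  s=4, i=0, idx=1
  s=6, i=0, idx=2
  s=8, i=0, idx=3
  s=10, i=0, idx=4
  s=12, i=1, idx=0
  s=15, i=1, idx=1
  s=19, i=1, idx=2
  s=24, i=1, idx=3
  s=30, i=1, idx=4
  s=32, i=2, idx=0
  s=36, i=2, idx=1
  s=42, i=2, idx=2
  s=50, i=2, idx=3
  s=60, i=2, idx=4

Final answer: 60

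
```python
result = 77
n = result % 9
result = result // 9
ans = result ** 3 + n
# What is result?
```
Trace:
  result=77
  result=77, n=5
  result=8, n=5
  result=8, n=5, ans=517

Final answer: 8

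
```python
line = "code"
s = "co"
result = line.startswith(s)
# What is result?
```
Trace:
  line='code'
  line='code', s='co'
  line='code', s='co', result=True

Final answer: True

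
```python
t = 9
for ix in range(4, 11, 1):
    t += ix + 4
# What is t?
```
Trace:
  t=9
  t=17, ix=4
  t=26, ix=5
  t=36, ix=6
  t=47, ix=7
  t=59, ix=8
  t=72, ix=9
  t=86, ix=10

Final answer: 86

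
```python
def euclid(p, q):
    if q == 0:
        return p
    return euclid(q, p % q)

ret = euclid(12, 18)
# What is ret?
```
Call trace:
euclid(p=12, q=18)
  euclid(p=18, q=12)
    euclid(p=12, q=6)
      euclid(p=6, q=0)
      -> return 6
    -> return 6
  -> return 6
-> return 6

Final answer: 6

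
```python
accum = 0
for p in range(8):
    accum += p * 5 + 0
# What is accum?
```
Trace:
  accum=0
  accum=0, p=0
  accum=5, p=1
  accum=15, p=2
  accum=30, p=3
  accum=50, p=4
  accum=75, p=5
  accum=105, p=6
  accum=140, p=7

Final answer: 140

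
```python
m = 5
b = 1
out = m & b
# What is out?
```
Trace:
  m=5
  m=5, b=1
  m=5, b=1, out=1

Final answer: 1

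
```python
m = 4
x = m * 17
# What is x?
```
Trace:
  m=4
  m=4, x=68

Final answer: 68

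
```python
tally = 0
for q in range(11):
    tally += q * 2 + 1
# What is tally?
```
Trace:
  tally=0
  tally=1, q=0
  tally=4, q=1
  tally=9, q=2
  tally=16, q=3
  tally=25, q=4
  tally=36, q=5
  tally=49, q=6
  tally=64, q=7
  tally=81, q=8
  tally=100, q=9
  tally=121, q=10

Final answer: 121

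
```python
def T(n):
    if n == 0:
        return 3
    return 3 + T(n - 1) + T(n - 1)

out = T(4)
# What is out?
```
Call trace (a repeated sub-call is expanded the first time; later identical calls just restate its return value):
T(n=4)
  T(n=3)
    T(n=2)
      T(n=1)
        T(n=0)
        -> return 3
        T(n=0)
        -> return 3
      -> return 9
      T(n=1) -> return 9  (same call as traced above)
    -> return 21
    T(n=2) -> return 21  (same call as traced above)
  -> return 45
  T(n=3) -> return 45  (same call as traced above)
-> return 93

Final answer: 93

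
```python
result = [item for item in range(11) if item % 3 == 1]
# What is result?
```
Trace:
  item=0
  item=1
  item=2
  item=3
  item=4
  item=5
  item=6
  item=7
  item=8
  item=9
  item=10
  result=[1, 4, 7, 10]

Final answer: [1, 4, 7, 10]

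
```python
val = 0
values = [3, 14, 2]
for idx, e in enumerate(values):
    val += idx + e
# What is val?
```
Trace:
  val=0
  val=3, idx=0, e=3
  val=18, idx=1, e=14
  val=22, idx=2, e=2

Final answer: 22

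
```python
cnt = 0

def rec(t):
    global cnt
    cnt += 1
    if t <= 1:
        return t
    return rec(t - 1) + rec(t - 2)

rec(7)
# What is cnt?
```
Call trace (a repeated sub-call is expanded the first time; later identical calls just restate its return value):
rec(t=7)
  rec(t=6)
    rec(t=5)
      rec(t=4)
        rec(t=3)
          rec(t=2)
            rec(t=1)
            -> return 1
            rec(t=0)
            -> return 0
          -> return 1
          rec(t=1)
          -> return 1
        -> return 2
        rec(t=2) -> return 1  (same call as traced above)
      -> return 3
      rec(t=3) -> return 2  (same call as traced above)
    -> return 5
    rec(t=4) -> return 3  (same call as traced above)
  -> return 8
  rec(t=5) -> return 5  (same call as traced above)
-> return 13

cnt is incremented once per call, so count the calls in each subtree. Let C(t) = number of calls made by rec(t).
C(0) = C(1) = 1 (base case, no recursion); C(t) = 1 + C(t - 1) + C(t - 2) otherwise.
C(2) = 1 + C(1) + C(0) = 1 + 1 + 1 = 3
C(3) = 1 + C(2) + C(1) = 1 + 3 + 1 = 5
C(4) = 1 + C(3) + C(2) = 1 + 5 + 3 = 9
C(5) = 1 + C(4) + C(3) = 1 + 9 + 5 = 15
C(6) = 1 + C(5) + C(4) = 1 + 15 + 9 = 25
C(7) = 1 + C(6) + C(5) = 1 + 25 + 15 = 41
cnt = C(7) = 41

Final answer: 41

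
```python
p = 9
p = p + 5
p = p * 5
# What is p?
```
Trace:
  p=9
  p=14
  p=70

Final answer: 70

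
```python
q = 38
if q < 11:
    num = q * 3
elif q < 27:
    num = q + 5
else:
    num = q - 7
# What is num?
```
Trace:
  q=38
  q=38, num=31

Final answer: 31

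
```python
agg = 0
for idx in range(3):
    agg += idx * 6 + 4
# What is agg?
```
Trace:
  agg=0
  agg=4, idx=0
  agg=14, idx=1
  agg=30, idx=2

Final answer: 30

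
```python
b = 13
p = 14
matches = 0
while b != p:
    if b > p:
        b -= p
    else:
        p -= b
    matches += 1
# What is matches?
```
Trace:
  b=13
  b=13, p=14
  b=13, p=14, matches=0
  b=13, p=1, matches=1
  b=12, p=1, matches=2
  b=11, p=1, matches=3
  b=10, p=1, matches=4
  b=9, p=1, matches=5
  b=8, p=1, matches=6
  b=7, p=1, matches=7
  b=6, p=1, matches=8
  b=5, p=1, matches=9
  b=4, p=1, matches=10
  b=3, p=1, matches=11
  b=2, p=1, matches=12
  b=1, p=1, matches=13

Final answer: 13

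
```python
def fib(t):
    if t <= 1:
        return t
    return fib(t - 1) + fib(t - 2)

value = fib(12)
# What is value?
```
Call trace (a repeated sub-call is expanded the first time; later identical calls just restate its return value):
fib(t=12)
  fib(t=11)
    fib(t=10)
      fib(t=9)
        fib(t=8)
          fib(t=7)
            fib(t=6)
              fib(t=5)
                fib(t=4)
                  fib(t=3)
                    fib(t=2)
                      fib(t=1)
                      -> return 1
                      fib(t=0)
                      -> return 0
                    -> return 1
                    fib(t=1)
                    -> return 1
                  -> return 2
                  fib(t=2) -> return 1  (same call as traced above)
                -> return 3
                fib(t=3) -> return 2  (same call as traced above)
              -> return 5
              fib(t=4) -> return 3  (same call as traced above)
            -> return 8
            fib(t=5) -> return 5  (same call as traced above)
          -> return 13
          fib(t=6) -> return 8  (same call as traced above)
        -> return 21
        fib(t=7) -> return 13  (same call as traced above)
      -> return 34
      fib(t=8) -> return 21  (same call as traced above)
    -> return 55
    fib(t=9) -> return 34  (same call as traced above)
  -> return 89
  fib(t=10) -> return 55  (same call as traced above)
-> return 144

Final answer: 144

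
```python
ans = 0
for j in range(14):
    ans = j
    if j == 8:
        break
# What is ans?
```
Trace:
  ans=0
  ans=0, j=0
  ans=1, j=1
  ans=2, j=2
  ans=3, j=3
  ans=4, j=4
  ans=5, j=5
  ans=6, j=6
  ans=7, j=7
  ans=8, j=8

Final answer: 8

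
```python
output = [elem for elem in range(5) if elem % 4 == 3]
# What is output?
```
Trace:
  elem=0
  elem=1
  elem=2
  elem=3
  elem=4
  output=[3]

Final answer: [3]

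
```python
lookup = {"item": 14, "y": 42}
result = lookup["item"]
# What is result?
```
Trace:
  lookup={'item': 14, 'y': 42}
  lookup={'item': 14, 'y': 42}, result=14

Final answer: 14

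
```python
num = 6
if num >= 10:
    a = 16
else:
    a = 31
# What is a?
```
Trace:
  num=6
  num=6, a=31

Final answer: 31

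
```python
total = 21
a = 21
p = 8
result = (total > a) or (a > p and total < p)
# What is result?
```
Trace:
  total=21
  total=21, a=21
  total=21, a=21, p=8
  total=21, a=21, p=8, result=False

Final answer: False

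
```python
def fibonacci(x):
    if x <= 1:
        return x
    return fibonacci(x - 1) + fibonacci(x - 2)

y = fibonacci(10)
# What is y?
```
Call trace (a repeated sub-call is expanded the first time; later identical calls just restate its return value):
fibonacci(x=10)
  fibonacci(x=9)
    fibonacci(x=8)
      fibonacci(x=7)
        fibonacci(x=6)
          fibonacci(x=5)
            fibonacci(x=4)
              fibonacci(x=3)
                fibonacci(x=2)
                  fibonacci(x=1)
                  -> return 1
                  fibonacci(x=0)
                  -> return 0
                -> return 1
                fibonacci(x=1)
                -> return 1
              -> return 2
              fibonacci(x=2) -> return 1  (same call as traced above)
            -> return 3
            fibonacci(x=3) -> return 2  (same call as traced above)
          -> return 5
          fibonacci(x=4) -> return 3  (same call as traced above)
        -> return 8
        fibonacci(x=5) -> return 5  (same call as traced above)
      -> return 13
      fibonacci(x=6) -> return 8  (same call as traced above)
    -> return 21
    fibonacci(x=7) -> return 13  (same call as traced above)
  -> return 34
  fibonacci(x=8) -> return 21  (same call as traced above)
-> return 55

Final answer: 55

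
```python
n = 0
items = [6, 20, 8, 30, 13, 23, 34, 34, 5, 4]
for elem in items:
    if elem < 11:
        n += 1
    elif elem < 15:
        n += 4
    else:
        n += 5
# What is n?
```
Trace:
  n=0
  n=1, elem=6
  n=6, elem=20
  n=7, elem=8
  n=12, elem=30
  n=16, elem=13
  n=21, elem=23
  n=26, elem=34
  n=31, elem=34
  n=32, elem=5
  n=33, elem=4

Final answer: 33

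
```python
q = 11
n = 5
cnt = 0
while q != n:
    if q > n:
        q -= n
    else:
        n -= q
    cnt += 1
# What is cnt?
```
Trace:
  q=11
  q=11, n=5
  q=11, n=5, cnt=0
  q=6, n=5, cnt=1
  q=1, n=5, cnt=2
  q=1, n=4, cnt=3
  q=1, n=3, cnt=4
  q=1, n=2, cnt=5
  q=1, n=1, cnt=6

Final answer: 6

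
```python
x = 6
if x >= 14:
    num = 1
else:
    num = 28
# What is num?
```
Trace:
  x=6
  x=6, num=28

Final answer: 28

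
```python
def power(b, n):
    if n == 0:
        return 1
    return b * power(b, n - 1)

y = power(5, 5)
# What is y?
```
Call trace:
power(b=5, n=5)
  power(b=5, n=4)
    power(b=5, n=3)
      power(b=5, n=2)
        power(b=5, n=1)
          power(b=5, n=0)
          -> return 1
        -> return 5
      -> return 25
    -> return 125
  -> return 625
-> return 3125

Final answer: 3125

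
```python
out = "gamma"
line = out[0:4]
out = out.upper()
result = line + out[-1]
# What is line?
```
Trace:
  out='gamma'
  out='gamma', line='gamm'
  out='GAMMA', line='gamm'
  out='GAMMA', line='gamm', result='gammA'

Final answer: 'gamm'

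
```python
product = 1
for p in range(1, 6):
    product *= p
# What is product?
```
Trace:
  product=1
  product=1, p=1
  product=2, p=2
  product=6, p=3
  product=24, p=4
  product=120, p=5

Final answer: 120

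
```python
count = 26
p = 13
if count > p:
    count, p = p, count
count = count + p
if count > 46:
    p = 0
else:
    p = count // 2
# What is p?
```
Trace:
  count=26
  count=26, p=13
  count=13, p=26
  count=39, p=26
  count=39, p=19

Final answer: 19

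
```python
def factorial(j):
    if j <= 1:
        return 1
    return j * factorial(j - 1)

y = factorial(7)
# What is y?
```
Call trace:
factorial(j=7)
  factorial(j=6)
    factorial(j=5)
      factorial(j=4)
        factorial(j=3)
          factorial(j=2)
            factorial(j=1)
            -> return 1
          -> return 2
        -> return 6
      -> return 24
    -> return 120
  -> return 720
-> return 5040

Final answer: 5040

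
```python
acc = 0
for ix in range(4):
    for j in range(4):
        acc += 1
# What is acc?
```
Trace:
  acc=0
  acc=1, ix=0, j=0
  acc=2, ix=0, j=1
  acc=3, ix=0, j=2
  acc=4, ix=0, j=3
  acc=5, ix=1, j=0
  acc=6, ix=1, j=1
  acc=7, ix=1, j=2
  acc=8, ix=1, j=3
  acc=9, ix=2, j=0
  acc=10, ix=2, j=1
  acc=11, ix=2, j=2
  acc=12, ix=2, j=3
  acc=13, ix=3, j=0
  acc=14, ix=3, j=1
  acc=15, ix=3, j=2
  acc=16, ix=3, j=3

Final answer: 16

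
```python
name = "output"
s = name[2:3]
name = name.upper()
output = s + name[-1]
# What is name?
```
Trace:
  name='output'
  name='output', s='t'
  name='OUTPUT', s='t'
  name='OUTPUT', s='t', output='tT'

Final answer: 'OUTPUT'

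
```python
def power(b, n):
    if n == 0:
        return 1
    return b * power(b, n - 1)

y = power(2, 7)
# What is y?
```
Call trace:
power(b=2, n=7)
  power(b=2, n=6)
    power(b=2, n=5)
      power(b=2, n=4)
        power(b=2, n=3)
          power(b=2, n=2)
            power(b=2, n=1)
              power(b=2, n=0)
              -> return 1
            -> return 2
          -> return 4
        -> return 8
      -> return 16
    -> return 32
  -> return 64
-> return 128

Final answer: 128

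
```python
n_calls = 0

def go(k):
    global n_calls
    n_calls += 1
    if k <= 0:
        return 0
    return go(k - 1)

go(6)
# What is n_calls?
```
Call trace:
go(k=6)
  go(k=5)
    go(k=4)
      go(k=3)
        go(k=2)
          go(k=1)
            go(k=0)
            -> return 0
          -> return 0
        -> return 0
      -> return 0
    -> return 0
  -> return 0
-> return 0

n_calls is incremented once per call. go is entered once for each k = 6, 5, 4, 3, 2, 1, 0 (the k <= 0 call returns without recursing), i.e. 6 + 1 calls.
n_calls = 7

Final answer: 7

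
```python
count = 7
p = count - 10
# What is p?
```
Trace:
  count=7
  count=7, p=-3

Final answer: -3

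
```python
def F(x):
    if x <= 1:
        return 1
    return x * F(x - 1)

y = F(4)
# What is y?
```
Call trace:
F(x=4)
  F(x=3)
    F(x=2)
      F(x=1)
      -> return 1
    -> return 2
  -> return 6
-> return 24

Final answer: 24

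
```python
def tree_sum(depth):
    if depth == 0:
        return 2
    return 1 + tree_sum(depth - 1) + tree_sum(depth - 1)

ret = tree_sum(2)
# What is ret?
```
Call trace (a repeated sub-call is expanded the first time; later identical calls just restate its return value):
tree_sum(depth=2)
  tree_sum(depth=1)
    tree_sum(depth=0)
    -> return 2
    tree_sum(depth=0)
    -> return 2
  -> return 5
  tree_sum(depth=1) -> return 5  (same call as traced above)
-> return 11

Final answer: 11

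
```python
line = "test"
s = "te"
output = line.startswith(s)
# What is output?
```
Trace:
  line='test'
  line='test', s='te'
  line='test', s='te', output=True

Final answer: True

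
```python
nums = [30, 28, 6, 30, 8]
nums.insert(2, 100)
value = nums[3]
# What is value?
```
Trace:
  nums=[30, 28, 6, 30, 8]
  nums=[30, 28, 100, 6, 30, 8]
  nums=[30, 28, 100, 6, 30, 8], value=6

Final answer: 6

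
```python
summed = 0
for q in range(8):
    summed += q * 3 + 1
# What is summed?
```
Trace:
  summed=0
  summed=1, q=0
  summed=5, q=1
  summed=12, q=2
  summed=22, q=3
  summed=35, q=4
  summed=51, q=5
  summed=70, q=6
  summed=92, q=7

Final answer: 92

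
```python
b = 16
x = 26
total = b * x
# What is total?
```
Trace:
  b=16
  b=16, x=26
  b=16, x=26, total=416

Final answer: 416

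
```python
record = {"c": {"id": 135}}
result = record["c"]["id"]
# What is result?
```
Trace:
  record={'c': {'id': 135}}
  record={'c': {'id': 135}}, result=135

Final answer: 135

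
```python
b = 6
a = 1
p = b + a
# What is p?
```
Trace:
  b=6
  b=6, a=1
  b=6, a=1, p=7

Final answer: 7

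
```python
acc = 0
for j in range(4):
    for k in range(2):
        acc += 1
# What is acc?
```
Trace:
  acc=0
  acc=1, j=0, k=0
  acc=2, j=0, k=1
  acc=3, j=1, k=0
  acc=4, j=1, k=1
  acc=5, j=2, k=0
  acc=6, j=2, k=1
  acc=7, j=3, k=0
  acc=8, j=3, k=1

Final answer: 8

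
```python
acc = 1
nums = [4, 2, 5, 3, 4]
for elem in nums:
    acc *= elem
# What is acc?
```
Trace:
  acc=1
  acc=4, elem=4
  acc=8, elem=2
  acc=40, elem=5
  acc=120, elem=3
  acc=480, elem=4

Final answer: 480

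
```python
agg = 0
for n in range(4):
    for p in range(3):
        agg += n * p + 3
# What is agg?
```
Trace:
  agg=0
  agg=3, n=0, p=0
  agg=6, n=0, p=1
  agg=9, n=0, p=2
  agg=12, n=1, p=0
  agg=16, n=1, p=1
  agg=21, n=1, p=2
  agg=24, n=2, p=0
  agg=29, n=2, p=1
  agg=36, n=2, p=2
  agg=39, n=3, p=0
  agg=45, n=3, p=1
  agg=54, n=3, p=2

Final answer: 54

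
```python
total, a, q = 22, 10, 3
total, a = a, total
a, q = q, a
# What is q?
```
Trace:
  total=22, a=10, q=3
  total=10, a=22, q=3
  total=10, a=3, q=22

Final answer: 22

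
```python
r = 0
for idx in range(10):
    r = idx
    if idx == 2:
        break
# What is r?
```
Trace:
  r=0
  r=0, idx=0
  r=1, idx=1
  r=2, idx=2

Final answer: 2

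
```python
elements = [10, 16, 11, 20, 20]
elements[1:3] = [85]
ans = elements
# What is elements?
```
Trace:
  elements=[10, 16, 11, 20, 20]
  elements=[10, 85, 20, 20]
  elements=[10, 85, 20, 20], ans=[10, 85, 20, 20]

Final answer: [10, 85, 20, 20]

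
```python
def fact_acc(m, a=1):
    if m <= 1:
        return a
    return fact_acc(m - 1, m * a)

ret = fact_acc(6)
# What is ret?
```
Call trace:
fact_acc(m=6, a=1)
  fact_acc(m=5, a=6)
    fact_acc(m=4, a=30)
      fact_acc(m=3, a=120)
        fact_acc(m=2, a=360)
          fact_acc(m=1, a=720)
          -> return 720
        -> return 720
      -> return 720
    -> return 720
  -> return 720
-> return 720

Final answer: 720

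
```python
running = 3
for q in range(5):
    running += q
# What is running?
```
Trace:
  running=3
  running=3, q=0
  running=4, q=1
  running=6, q=2
  running=9, q=3
  running=13, q=4

Final answer: 13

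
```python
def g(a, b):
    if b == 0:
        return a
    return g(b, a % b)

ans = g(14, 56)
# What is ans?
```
Call trace:
g(a=14, b=56)
  g(a=56, b=14)
    g(a=14, b=0)
    -> return 14
  -> return 14
-> return 14

Final answer: 14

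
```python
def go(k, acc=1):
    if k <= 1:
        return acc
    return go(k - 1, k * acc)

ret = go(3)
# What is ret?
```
Call trace:
go(k=3, acc=1)
  go(k=2, acc=3)
    go(k=1, acc=6)
    -> return 6
  -> return 6
-> return 6

Final answer: 6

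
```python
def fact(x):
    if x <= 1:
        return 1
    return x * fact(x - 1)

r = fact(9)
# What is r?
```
Call trace:
fact(x=9)
  fact(x=8)
    fact(x=7)
      fact(x=6)
        fact(x=5)
          fact(x=4)
            fact(x=3)
              fact(x=2)
                fact(x=1)
                -> return 1
              -> return 2
            -> return 6
          -> return 24
        -> return 120
      -> return 720
    -> return 5040
  -> return 40320
-> return 362880

Final answer: 362880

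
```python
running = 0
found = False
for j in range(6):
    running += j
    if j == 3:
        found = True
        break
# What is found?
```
Trace:
  running=0
  running=0, found=False
  running=0, found=False, j=0
  running=1, found=False, j=1
  running=3, found=False, j=2
  running=6, found=True, j=3

Final answer: True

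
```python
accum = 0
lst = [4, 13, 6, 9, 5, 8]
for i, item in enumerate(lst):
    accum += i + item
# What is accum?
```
Trace:
  accum=0
  accum=4, i=0, item=4
  accum=18, i=1, item=13
  accum=26, i=2, item=6
  accum=38, i=3, item=9
  accum=47, i=4, item=5
  accum=60, i=5, item=8

Final answer: 60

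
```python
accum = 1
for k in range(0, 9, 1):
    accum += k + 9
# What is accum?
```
Trace:
  accum=1
  accum=10, k=0
  accum=20, k=1
  accum=31, k=2
  accum=43, k=3
  accum=56, k=4
  accum=70, k=5
  accum=85, k=6
  accum=101, k=7
  accum=118, k=8

Final answer: 118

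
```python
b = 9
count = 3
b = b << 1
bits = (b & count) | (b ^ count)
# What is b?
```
Trace:
  b=9
  b=9, count=3
  b=18, count=3
  b=18, count=3, bits=19

Final answer: 18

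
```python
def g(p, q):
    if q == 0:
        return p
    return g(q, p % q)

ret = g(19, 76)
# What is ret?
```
Call trace:
g(p=19, q=76)
  g(p=76, q=19)
    g(p=19, q=0)
    -> return 19
  -> return 19
-> return 19

Final answer: 19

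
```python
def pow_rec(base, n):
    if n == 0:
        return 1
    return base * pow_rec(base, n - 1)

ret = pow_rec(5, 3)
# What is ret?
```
Call trace:
pow_rec(base=5, n=3)
  pow_rec(base=5, n=2)
    pow_rec(base=5, n=1)
      pow_rec(base=5, n=0)
      -> return 1
    -> return 5
  -> return 25
-> return 125

Final answer: 125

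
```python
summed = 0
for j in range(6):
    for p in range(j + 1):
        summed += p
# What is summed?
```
Trace:
  summed=0
  summed=0, j=0, p=0
  summed=0, j=1, p=0
  summed=1, j=1, p=1
  summed=1, j=2, p=0
  summed=2, j=2, p=1
  summed=4, j=2, p=2
  summed=4, j=3, p=0
  summed=5, j=3, p=1
  summed=7, j=3, p=2
  summed=10, j=3, p=3
  summed=10, j=4, p=0
  summed=11, j=4, p=1
  summed=13, j=4, p=2
  summed=16, j=4, p=3
  summed=20, j=4, p=4
  summed=20, j=5, p=0
  summed=21, j=5, p=1
  summed=23, j=5, p=2
  summed=26, j=5, p=3
  summed=30, j=5, p=4
  summed=35, j=5, p=5

Final answer: 35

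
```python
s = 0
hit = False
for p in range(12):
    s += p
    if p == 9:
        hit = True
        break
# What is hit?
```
Trace:
  s=0
  s=0, hit=False
  s=0, hit=False, p=0
  s=1, hit=False, p=1
  s=3, hit=False, p=2
  s=6, hit=False, p=3
  s=10, hit=False, p=4
  s=15, hit=False, p=5
  s=21, hit=False, p=6
  s=28, hit=False, p=7
  s=36, hit=False, p=8
  s=45, hit=True, p=9

Final answer: True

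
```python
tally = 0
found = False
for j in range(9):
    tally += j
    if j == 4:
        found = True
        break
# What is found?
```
Trace:
  tally=0
  tally=0, found=False
  tally=0, found=False, j=0
  tally=1, found=False, j=1
  tally=3, found=False, j=2
  tally=6, found=False, j=3
  tally=10, found=True, j=4

Final answer: True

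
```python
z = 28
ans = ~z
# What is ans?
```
Trace:
  z=28
  z=28, ans=-29

Final answer: -29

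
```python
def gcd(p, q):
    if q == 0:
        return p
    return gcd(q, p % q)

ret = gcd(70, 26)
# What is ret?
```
Call trace:
gcd(p=70, q=26)
  gcd(p=26, q=18)
    gcd(p=18, q=8)
      gcd(p=8, q=2)
        gcd(p=2, q=0)
        -> return 2
      -> return 2
    -> return 2
  -> return 2
-> return 2

Final answer: 2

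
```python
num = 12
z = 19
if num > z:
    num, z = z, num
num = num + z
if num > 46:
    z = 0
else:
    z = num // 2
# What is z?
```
Trace:
  num=12
  num=12, z=19
  num=12, z=19
  num=31, z=19
  num=31, z=15

Final answer: 15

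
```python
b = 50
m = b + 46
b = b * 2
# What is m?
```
Trace:
  b=50
  b=50, m=96
  b=100, m=96

Final answer: 96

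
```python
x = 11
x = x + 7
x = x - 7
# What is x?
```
Trace:
  x=11
  x=18
  x=11

Final answer: 11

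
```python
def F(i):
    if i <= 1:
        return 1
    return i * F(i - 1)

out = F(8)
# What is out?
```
Call trace:
F(i=8)
  F(i=7)
    F(i=6)
      F(i=5)
        F(i=4)
          F(i=3)
            F(i=2)
              F(i=1)
              -> return 1
            -> return 2
          -> return 6
        -> return 24
      -> return 120
    -> return 720
  -> return 5040
-> return 40320

Final answer: 40320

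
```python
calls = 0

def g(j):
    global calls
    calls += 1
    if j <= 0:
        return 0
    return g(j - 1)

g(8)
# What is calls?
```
Call trace:
g(j=8)
  g(j=7)
    g(j=6)
      g(j=5)
        g(j=4)
          g(j=3)
            g(j=2)
              g(j=1)
                g(j=0)
                -> return 0
              -> return 0
            -> return 0
          -> return 0
        -> return 0
      -> return 0
    -> return 0
  -> return 0
-> return 0

calls is incremented once per call. g is entered once for each j = 8, 7, 6, 5, 4, 3, 2, 1, 0 (the j <= 0 call returns without recursing), i.e. 8 + 1 calls.
calls = 9

Final answer: 9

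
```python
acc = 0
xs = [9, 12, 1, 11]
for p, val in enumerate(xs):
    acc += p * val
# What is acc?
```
Trace:
  acc=0
  acc=0, p=0, val=9
  acc=12, p=1, val=12
  acc=14, p=2, val=1
  acc=47, p=3, val=11

Final answer: 47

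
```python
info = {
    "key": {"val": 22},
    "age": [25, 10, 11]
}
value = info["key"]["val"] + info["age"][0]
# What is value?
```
Trace:
  info={'key': {'val': 22}, 'age': [25, 10, 11]}
  info={'key': {'val': 22}, 'age': [25, 10, 11]}, value=47

Final answer: 47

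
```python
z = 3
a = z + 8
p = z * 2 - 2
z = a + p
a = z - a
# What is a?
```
Trace:
  z=3
  z=3, a=11
  z=3, a=11, p=4
  z=15, a=11, p=4
  z=15, a=4, p=4

Final answer: 4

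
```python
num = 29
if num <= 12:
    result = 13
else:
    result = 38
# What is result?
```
Trace:
  num=29
  num=29, result=38

Final answer: 38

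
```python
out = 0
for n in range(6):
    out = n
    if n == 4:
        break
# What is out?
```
Trace:
  out=0
  out=0, n=0
  out=1, n=1
  out=2, n=2
  out=3, n=3
  out=4, n=4

Final answer: 4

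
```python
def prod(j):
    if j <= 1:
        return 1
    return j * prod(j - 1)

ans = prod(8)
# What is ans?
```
Call trace:
prod(j=8)
  prod(j=7)
    prod(j=6)
      prod(j=5)
        prod(j=4)
          prod(j=3)
            prod(j=2)
              prod(j=1)
              -> return 1
            -> return 2
          -> return 6
        -> return 24
      -> return 120
    -> return 720
  -> return 5040
-> return 40320

Final answer: 40320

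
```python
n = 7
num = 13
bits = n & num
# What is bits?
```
Trace:
  n=7
  n=7, num=13
  n=7, num=13, bits=5

Final answer: 5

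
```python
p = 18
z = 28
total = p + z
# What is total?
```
Trace:
  p=18
  p=18, z=28
  p=18, z=28, total=46

Final answer: 46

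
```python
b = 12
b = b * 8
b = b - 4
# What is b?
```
Trace:
  b=12
  b=96
  b=92

Final answer: 92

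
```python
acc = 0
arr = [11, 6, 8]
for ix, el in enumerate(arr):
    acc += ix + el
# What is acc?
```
Trace:
  acc=0
  acc=11, ix=0, el=11
  acc=18, ix=1, el=6
  acc=28, ix=2, el=8

Final answer: 28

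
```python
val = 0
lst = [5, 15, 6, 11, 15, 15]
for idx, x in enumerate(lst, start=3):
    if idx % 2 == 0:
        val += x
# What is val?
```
Trace:
  val=0
  val=0, idx=3, x=5
  val=15, idx=4, x=15
  val=15, idx=5, x=6
  val=26, idx=6, x=11
  val=26, idx=7, x=15
  val=41, idx=8, x=15

Final answer: 41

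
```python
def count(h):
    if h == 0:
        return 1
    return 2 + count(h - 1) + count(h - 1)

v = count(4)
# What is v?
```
Call trace (a repeated sub-call is expanded the first time; later identical calls just restate its return value):
count(h=4)
  count(h=3)
    count(h=2)
      count(h=1)
        count(h=0)
        -> return 1
        count(h=0)
        -> return 1
      -> return 4
      count(h=1) -> return 4  (same call as traced above)
    -> return 10
    count(h=2) -> return 10  (same call as traced above)
  -> return 22
  count(h=3) -> return 22  (same call as traced above)
-> return 46

Final answer: 46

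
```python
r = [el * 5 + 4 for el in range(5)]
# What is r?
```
Trace:
  el=0
  el=1
  el=2
  el=3
  el=4
  r=[4, 9, 14, 19, 24]

Final answer: [4, 9, 14, 19, 24]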